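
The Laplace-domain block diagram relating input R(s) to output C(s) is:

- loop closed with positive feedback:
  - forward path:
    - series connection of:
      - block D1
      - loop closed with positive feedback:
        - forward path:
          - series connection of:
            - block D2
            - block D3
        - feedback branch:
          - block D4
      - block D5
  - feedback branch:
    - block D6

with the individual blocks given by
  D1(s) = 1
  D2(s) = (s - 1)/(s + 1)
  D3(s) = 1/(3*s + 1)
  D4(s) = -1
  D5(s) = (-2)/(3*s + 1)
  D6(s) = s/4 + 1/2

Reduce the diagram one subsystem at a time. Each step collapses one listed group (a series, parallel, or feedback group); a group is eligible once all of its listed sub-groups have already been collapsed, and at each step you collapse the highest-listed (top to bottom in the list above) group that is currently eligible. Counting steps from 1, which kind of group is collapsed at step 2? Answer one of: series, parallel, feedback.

The answer is feedback.

Reasoning:
Step 1. cascade D2, D3
Step 2. close the feedback loop around (D2*D3), D4
Step 3. cascade D1, [(D2*D3)/(1-(D2*D3)*D4)], D5
Step 4. collapse the loop ((D1*[(D2*D3)/(1-(D2*D3)*D4)]*D5) forward, D6 return)
At step 2 the group reduced is feedback.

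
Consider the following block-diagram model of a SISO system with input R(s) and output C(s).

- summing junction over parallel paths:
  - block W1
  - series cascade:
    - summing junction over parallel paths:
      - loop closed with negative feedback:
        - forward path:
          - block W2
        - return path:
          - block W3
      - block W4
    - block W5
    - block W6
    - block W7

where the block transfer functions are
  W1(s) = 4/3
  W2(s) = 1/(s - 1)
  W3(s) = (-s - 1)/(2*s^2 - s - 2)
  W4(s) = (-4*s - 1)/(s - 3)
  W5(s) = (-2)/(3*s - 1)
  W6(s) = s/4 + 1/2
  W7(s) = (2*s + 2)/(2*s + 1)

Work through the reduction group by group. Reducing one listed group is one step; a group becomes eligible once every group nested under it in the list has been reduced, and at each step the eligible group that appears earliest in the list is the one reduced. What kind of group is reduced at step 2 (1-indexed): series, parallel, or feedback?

The answer is parallel.

Reasoning:
Step 1: apply the feedback formula to W2, W3
Step 2: combine [W2/(1+W2*W3)], W4 in parallel
Step 3: multiply ([W2/(1+W2*W3)]+W4), W5, W6, W7 (series)
Step 4: combine W1, (([W2/(1+W2*W3)]+W4)*W5*W6*W7) in parallel
Step 2: parallel.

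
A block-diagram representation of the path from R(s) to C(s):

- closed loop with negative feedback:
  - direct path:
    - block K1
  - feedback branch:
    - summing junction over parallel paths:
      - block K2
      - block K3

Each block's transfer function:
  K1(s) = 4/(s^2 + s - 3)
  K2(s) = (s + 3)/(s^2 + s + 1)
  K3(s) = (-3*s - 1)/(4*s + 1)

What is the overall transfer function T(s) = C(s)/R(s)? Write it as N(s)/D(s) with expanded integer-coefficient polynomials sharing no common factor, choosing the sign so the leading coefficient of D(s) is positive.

Reducing step by step:

1. add K2, K3 (parallel) = (-3*s^3 + 9*s + 2)/(4*s^3 + 5*s^2 + 5*s + 1)
2. close the feedback loop around K1, (K2+K3) - this is the overall T(s), already in the required normalized form

Answer: (16*s^3 + 20*s^2 + 20*s + 4)/(4*s^5 + 9*s^4 - 14*s^3 - 9*s^2 + 22*s + 5)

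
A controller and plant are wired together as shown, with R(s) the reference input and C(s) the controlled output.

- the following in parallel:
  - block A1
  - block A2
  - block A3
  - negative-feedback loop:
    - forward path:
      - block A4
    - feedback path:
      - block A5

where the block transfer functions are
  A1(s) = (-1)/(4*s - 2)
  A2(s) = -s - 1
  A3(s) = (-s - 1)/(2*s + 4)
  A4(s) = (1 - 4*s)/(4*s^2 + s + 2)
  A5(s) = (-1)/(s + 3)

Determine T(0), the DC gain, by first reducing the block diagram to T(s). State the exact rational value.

Step 1 - reduce the feedback loop with forward A4 and return A5, giving (-4*s^2 - 11*s + 3)/(4*s^3 + 13*s^2 + 9*s + 5)
Step 2 - parallel reduction of A1, A2, A3, [A4/(1+A4*A5)], giving (-16*s^6 - 100*s^5 - 224*s^4 - 236*s^3 - 95*s^2 + 69*s + 3)/(16*s^5 + 76*s^4 + 98*s^3 + 22*s^2 - 6*s - 20)
That last expression is T(s); at s = 0 only the constant terms survive, so T(0) = 3/(-20) = -3/20.

Hence the answer: -3/20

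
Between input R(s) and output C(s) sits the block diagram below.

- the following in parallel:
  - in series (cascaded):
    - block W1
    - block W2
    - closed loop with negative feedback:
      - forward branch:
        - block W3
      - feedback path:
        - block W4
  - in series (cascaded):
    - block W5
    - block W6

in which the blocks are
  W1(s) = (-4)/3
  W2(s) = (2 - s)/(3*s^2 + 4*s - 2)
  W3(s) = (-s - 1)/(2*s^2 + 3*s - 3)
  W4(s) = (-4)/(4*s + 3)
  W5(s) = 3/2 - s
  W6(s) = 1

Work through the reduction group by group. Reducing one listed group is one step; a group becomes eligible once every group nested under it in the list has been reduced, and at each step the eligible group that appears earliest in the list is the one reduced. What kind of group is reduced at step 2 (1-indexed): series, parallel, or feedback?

The answer is series.

Reasoning:
(1) apply the feedback formula to W3, W4
(2) multiply W1, W2, [W3/(1+W3*W4)] (series)
(3) reduce the series chain W5, W6
(4) sum the parallel branches (W1*W2*[W3/(1+W3*W4)]), (W5*W6)
The group at step 2 is a series group.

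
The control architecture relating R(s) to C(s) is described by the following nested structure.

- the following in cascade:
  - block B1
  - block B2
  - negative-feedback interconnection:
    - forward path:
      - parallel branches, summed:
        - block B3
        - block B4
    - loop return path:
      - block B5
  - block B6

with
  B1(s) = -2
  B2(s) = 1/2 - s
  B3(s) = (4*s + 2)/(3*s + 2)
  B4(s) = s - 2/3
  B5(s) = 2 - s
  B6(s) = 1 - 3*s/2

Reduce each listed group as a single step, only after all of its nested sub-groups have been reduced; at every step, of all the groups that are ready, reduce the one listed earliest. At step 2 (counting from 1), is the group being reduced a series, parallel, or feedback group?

Reducing step by step:

Step 1: sum the parallel branches B3, B4
Step 2: apply the feedback formula to (B3+B4), B5
Step 3: reduce the series chain B1, B2, [(B3+B4)/(1+(B3+B4)*B5)], B6
The group at step 2 is a feedback group.

Answer: feedback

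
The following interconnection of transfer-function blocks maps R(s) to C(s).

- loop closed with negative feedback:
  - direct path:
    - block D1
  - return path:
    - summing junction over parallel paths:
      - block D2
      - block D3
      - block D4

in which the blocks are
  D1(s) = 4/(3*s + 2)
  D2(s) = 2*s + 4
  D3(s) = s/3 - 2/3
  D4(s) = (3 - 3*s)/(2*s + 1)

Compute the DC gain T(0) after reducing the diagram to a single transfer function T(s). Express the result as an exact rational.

Step 1: combine D2, D3, D4 in parallel, giving (14*s^2 + 18*s + 19)/(6*s + 3)
Step 2: apply the feedback formula to D1, (D2+D3+D4), giving (24*s + 12)/(74*s^2 + 93*s + 82)
That last expression is T(s); at s = 0 only the constant terms survive, so T(0) = 12/82 = 6/41.

Hence the answer: 6/41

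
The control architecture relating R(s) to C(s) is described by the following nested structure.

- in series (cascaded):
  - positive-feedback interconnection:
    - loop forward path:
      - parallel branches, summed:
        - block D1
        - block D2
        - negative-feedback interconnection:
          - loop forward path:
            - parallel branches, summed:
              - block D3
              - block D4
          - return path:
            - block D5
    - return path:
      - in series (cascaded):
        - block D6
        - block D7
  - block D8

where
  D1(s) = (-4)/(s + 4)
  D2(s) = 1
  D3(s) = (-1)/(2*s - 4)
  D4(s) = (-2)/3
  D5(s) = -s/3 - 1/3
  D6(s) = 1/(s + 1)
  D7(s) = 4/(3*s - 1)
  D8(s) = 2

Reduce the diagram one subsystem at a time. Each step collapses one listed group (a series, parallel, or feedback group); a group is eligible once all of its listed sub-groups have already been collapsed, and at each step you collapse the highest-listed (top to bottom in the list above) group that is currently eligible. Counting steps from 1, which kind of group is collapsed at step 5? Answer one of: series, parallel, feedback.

[1] parallel reduction of D3, D4
[2] reduce the feedback loop with forward (D3+D4) and return D5
[3] reduce the parallel group D1, D2, [(D3+D4)/(1+(D3+D4)*D5)]
[4] combine D6, D7 in series
[5] collapse the loop ((D1+D2+[(D3+D4)/(1+(D3+D4)*D5)]) forward, (D6*D7) return)
[6] combine [(D1+D2+[(D3+D4)/(1+(D3+D4)*D5)])/(1-(D1+D2+[(D3+D4)/(1+(D3+D4)*D5)])*(D6*D7))], D8 in series
Step 5 collapses a feedback group.

Answer: feedback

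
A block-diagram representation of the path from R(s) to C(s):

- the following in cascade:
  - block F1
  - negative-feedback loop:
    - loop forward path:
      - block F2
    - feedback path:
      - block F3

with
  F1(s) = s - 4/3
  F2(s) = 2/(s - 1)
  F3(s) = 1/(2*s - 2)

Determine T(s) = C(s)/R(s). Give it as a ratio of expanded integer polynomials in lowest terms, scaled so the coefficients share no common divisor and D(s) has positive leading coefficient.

(1) feedback reduction of F2, F3 -> (2*s - 2)/(s^2 - 2*s + 2)
(2) combine F1, [F2/(1+F2*F3)] in series; the result is T(s) itself (integer coefficients, no common factor, positive leading denominator coefficient)

Therefore the answer is (6*s^2 - 14*s + 8)/(3*s^2 - 6*s + 6).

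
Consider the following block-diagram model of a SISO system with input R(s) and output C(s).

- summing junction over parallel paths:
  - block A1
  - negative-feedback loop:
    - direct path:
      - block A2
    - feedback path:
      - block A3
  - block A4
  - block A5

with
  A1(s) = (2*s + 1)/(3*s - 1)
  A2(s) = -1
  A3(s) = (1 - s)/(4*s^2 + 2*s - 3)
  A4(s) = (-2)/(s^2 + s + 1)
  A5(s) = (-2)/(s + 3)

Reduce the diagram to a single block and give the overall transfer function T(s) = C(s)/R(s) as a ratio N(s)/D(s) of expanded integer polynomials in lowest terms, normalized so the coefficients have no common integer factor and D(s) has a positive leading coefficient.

Reducing step by step:

1. apply the feedback formula to A2, A3: (-4*s^2 - 2*s + 3)/(4*s^2 + 3*s - 4)
2. parallel reduction of A1, [A2/(1+A2*A3)], A4, A5, which is the overall transfer function T(s) = C(s)/R(s) in lowest terms

Answer: (-4*s^6 - 32*s^5 - 36*s^4 - 49*s^3 + 32*s^2 + 94*s - 53)/(12*s^6 + 53*s^5 + 53*s^4 - 29*s^2 - 29*s + 12)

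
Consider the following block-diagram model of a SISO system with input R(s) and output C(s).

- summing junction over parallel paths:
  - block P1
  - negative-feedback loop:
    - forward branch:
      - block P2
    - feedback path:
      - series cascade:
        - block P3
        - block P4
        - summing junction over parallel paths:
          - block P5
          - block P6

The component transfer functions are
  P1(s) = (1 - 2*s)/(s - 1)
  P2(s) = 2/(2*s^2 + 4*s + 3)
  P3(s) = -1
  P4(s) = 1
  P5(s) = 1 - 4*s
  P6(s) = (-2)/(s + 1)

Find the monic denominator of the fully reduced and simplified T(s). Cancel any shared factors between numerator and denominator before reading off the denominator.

Step 1. add P5, P6 (parallel) gives (-4*s^2 - 3*s - 1)/(s + 1)
Step 2. cascade P3, P4, (P5+P6) gives (4*s^2 + 3*s + 1)/(s + 1)
Step 3. collapse the loop (P2 forward, (P3*P4*(P5+P6)) return) gives (2*s + 2)/(2*s^3 + 14*s^2 + 13*s + 5)
Step 4. parallel reduction of P1, [P2/(1+P2*(P3*P4*(P5+P6)))] gives (-4*s^4 - 26*s^3 - 10*s^2 + 3*s + 3)/(2*s^4 + 12*s^3 - s^2 - 8*s - 5)
Step 4 gives the fully reduced T(s), with no common factor left to cancel. The denominator's leading coefficient is 2, so divide each of its coefficients by 2 to get the monic form.

Hence the answer: s^4 + 6*s^3 - s^2/2 - 4*s - 5/2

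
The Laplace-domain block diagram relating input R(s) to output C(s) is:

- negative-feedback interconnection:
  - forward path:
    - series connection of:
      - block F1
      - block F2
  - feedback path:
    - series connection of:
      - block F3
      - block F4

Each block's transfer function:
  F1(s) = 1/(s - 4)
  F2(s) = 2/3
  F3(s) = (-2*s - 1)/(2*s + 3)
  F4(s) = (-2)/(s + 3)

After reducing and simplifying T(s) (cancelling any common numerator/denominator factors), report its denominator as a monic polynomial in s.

First reduce the diagram to T(s).

(1) reduce the series chain F1, F2, giving 2/(3*s - 12)
(2) combine F3, F4 in series, giving (4*s + 2)/(2*s^2 + 9*s + 9)
(3) apply the feedback formula to (F1*F2), (F3*F4), giving (4*s^2 + 18*s + 18)/(6*s^3 + 3*s^2 - 73*s - 104)
The result of step 3 is T(s) in lowest terms. Its denominator has leading coefficient 6; dividing the denominator through by 6 makes it monic.

Answer: s^3 + s^2/2 - 73*s/6 - 52/3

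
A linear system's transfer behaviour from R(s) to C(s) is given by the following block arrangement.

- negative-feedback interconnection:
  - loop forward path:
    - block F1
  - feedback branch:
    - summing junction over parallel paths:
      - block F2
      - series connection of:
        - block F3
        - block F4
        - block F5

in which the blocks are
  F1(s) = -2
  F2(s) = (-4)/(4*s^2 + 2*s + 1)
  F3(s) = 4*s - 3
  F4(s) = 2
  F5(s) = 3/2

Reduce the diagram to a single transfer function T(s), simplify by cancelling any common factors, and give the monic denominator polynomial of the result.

[1] multiply F3, F4, F5 (series), giving 12*s - 9
[2] parallel reduction of F2, (F3*F4*F5), giving (48*s^3 - 12*s^2 - 6*s - 13)/(4*s^2 + 2*s + 1)
[3] reduce the feedback loop with forward F1 and return (F2+(F3*F4*F5)), giving (8*s^2 + 4*s + 2)/(96*s^3 - 28*s^2 - 14*s - 27)
No further cancellation is possible in the step-3 result, so that is T(s). Its denominator becomes monic after dividing by the leading coefficient 96.

Hence the answer: s^3 - 7*s^2/24 - 7*s/48 - 9/32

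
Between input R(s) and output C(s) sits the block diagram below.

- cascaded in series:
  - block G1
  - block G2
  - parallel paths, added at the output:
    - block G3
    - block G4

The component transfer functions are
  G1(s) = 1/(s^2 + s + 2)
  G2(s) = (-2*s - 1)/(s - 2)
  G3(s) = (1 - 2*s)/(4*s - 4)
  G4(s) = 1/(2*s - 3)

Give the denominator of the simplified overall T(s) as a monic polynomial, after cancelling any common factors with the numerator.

Step 1. add G3, G4 (parallel): (-4*s^2 + 12*s - 7)/(8*s^2 - 20*s + 12)
Step 2. series reduction of G1, G2, (G3+G4): (8*s^3 - 20*s^2 + 2*s + 7)/(8*s^5 - 28*s^4 + 32*s^3 - 44*s^2 + 80*s - 48)
The result of step 2 is T(s) in lowest terms. Its denominator has leading coefficient 8; dividing the denominator through by 8 makes it monic.

Answer: s^5 - 7*s^4/2 + 4*s^3 - 11*s^2/2 + 10*s - 6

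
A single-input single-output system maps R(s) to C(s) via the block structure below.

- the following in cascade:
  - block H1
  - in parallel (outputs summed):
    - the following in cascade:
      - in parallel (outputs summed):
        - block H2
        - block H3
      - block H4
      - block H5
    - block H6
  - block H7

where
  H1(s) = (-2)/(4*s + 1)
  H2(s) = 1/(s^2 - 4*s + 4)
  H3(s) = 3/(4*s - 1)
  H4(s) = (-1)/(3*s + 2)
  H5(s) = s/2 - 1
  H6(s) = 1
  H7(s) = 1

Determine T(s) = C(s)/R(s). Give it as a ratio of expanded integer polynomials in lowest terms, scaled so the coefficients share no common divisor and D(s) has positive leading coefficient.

1. sum the parallel branches H2, H3: (3*s^2 - 8*s + 11)/(4*s^3 - 17*s^2 + 20*s - 4)
2. combine (H2+H3), H4, H5 in series: (-3*s^2 + 8*s - 11)/(24*s^3 - 38*s^2 - 24*s + 8)
3. reduce the parallel group ((H2+H3)*H4*H5), H6: (24*s^3 - 41*s^2 - 16*s - 3)/(24*s^3 - 38*s^2 - 24*s + 8)
4. multiply H1, (((H2+H3)*H4*H5)+H6), H7 (series) - this is the overall T(s), already in the required normalized form

Hence the answer: (-24*s^3 + 41*s^2 + 16*s + 3)/(48*s^4 - 64*s^3 - 67*s^2 + 4*s + 4)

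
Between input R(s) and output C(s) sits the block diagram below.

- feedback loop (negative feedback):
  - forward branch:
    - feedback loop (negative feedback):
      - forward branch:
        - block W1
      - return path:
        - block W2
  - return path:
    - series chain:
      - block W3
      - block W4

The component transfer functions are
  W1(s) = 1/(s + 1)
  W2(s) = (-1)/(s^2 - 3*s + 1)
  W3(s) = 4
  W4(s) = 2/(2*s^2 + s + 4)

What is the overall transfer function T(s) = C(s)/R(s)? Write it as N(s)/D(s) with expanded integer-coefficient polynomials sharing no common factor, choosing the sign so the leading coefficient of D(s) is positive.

Reducing step by step:

Step 1 - reduce the feedback loop with forward W1 and return W2; result (s^2 - 3*s + 1)/(s^3 - 2*s^2 - 2*s)
Step 2 - multiply W3, W4 (series); result 8/(2*s^2 + s + 4)
Step 3 - collapse the loop ([W1/(1+W1*W2)] forward, (W3*W4) return), giving the overall T(s)

Answer: (2*s^4 - 5*s^3 + 3*s^2 - 11*s + 4)/(2*s^5 - 3*s^4 - 2*s^3 - 2*s^2 - 32*s + 8)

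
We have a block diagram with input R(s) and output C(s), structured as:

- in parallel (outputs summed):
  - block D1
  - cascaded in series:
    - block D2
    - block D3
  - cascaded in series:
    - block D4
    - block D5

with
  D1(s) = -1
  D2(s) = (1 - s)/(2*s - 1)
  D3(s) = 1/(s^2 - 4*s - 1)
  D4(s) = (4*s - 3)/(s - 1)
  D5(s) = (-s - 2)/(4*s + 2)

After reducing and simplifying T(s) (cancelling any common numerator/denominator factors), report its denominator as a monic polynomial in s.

Answer: s^5 - 5*s^4 + 11*s^3/4 + 9*s^2/4 - 3*s/4 - 1/4

Working:
Step 1. series reduction of D2, D3 = (1 - s)/(2*s^3 - 9*s^2 + 2*s + 1)
Step 2. reduce the series chain D4, D5 = (-4*s^2 - 5*s + 6)/(4*s^2 - 2*s - 2)
Step 3. combine D1, (D2*D3), (D4*D5) in parallel = (-16*s^5 + 66*s^4 + 23*s^3 - 80*s^2 + 13*s + 6)/(8*s^5 - 40*s^4 + 22*s^3 + 18*s^2 - 6*s - 2)
That last expression is T(s), already simplified. Scaling its denominator by 1/8 (the reciprocal of the leading coefficient) yields the monic denominator.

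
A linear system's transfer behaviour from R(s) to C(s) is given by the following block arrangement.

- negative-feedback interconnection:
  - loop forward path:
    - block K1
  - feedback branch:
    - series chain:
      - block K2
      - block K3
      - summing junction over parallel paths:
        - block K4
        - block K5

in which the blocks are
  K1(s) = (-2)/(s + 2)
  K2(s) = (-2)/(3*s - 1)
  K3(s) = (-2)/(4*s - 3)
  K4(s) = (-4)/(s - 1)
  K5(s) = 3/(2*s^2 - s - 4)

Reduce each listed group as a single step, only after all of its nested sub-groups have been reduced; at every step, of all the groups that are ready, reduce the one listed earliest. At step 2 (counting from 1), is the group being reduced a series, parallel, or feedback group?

Step 1 - sum the parallel branches K4, K5
Step 2 - reduce the series chain K2, K3, (K4+K5)
Step 3 - collapse the loop (K1 forward, (K2*K3*(K4+K5)) return)
Step 2 collapses a series group.

Therefore the answer is series.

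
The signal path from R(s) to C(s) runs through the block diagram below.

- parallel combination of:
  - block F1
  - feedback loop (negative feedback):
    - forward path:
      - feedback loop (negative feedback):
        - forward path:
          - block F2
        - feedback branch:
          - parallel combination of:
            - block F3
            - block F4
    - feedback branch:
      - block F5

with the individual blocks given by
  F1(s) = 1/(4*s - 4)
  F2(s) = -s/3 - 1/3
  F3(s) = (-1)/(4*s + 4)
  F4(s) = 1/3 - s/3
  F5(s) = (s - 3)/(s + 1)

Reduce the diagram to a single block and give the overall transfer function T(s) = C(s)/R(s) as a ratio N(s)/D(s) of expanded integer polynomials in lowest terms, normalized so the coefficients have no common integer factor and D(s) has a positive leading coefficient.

Step 1. reduce the parallel group F3, F4; result (1 - 4*s^2)/(12*s + 12)
Step 2. feedback reduction of F2, (F3+F4); result (-12*s - 12)/(4*s^2 + 35)
Step 3. close the feedback loop around [F2/(1+F2*(F3+F4))], F5; result (-12*s - 12)/(4*s^2 - 12*s + 71)
Step 4. sum the parallel branches F1, [[F2/(1+F2*(F3+F4))]/(1+[F2/(1+F2*(F3+F4))]*F5)]: this yields T(s), and no further normalization is needed

Final answer: (-44*s^2 - 12*s + 119)/(16*s^3 - 64*s^2 + 332*s - 284)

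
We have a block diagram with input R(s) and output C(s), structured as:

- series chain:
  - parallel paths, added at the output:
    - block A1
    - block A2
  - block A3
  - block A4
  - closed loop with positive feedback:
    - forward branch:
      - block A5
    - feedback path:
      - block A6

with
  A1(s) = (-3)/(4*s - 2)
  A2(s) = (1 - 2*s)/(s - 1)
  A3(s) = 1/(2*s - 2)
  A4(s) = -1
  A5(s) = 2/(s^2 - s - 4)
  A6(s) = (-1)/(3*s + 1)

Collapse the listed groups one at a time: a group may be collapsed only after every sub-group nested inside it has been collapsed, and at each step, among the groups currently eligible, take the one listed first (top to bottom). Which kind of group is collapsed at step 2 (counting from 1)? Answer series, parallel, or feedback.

1. reduce the parallel group A1, A2
2. apply the feedback formula to A5, A6
3. multiply (A1+A2), A3, A4, [A5/(1-A5*A6)] (series)
Step 2 collapses a feedback group.

Hence the answer: feedback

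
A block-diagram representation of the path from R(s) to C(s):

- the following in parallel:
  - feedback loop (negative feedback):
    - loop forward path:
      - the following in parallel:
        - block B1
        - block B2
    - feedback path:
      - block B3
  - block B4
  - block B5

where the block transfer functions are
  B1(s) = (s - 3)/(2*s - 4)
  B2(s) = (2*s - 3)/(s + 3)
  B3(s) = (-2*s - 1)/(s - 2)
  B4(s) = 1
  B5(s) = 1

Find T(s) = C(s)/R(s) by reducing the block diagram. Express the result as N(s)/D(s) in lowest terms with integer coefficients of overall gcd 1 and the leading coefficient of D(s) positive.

The answer is (11*s^3 - 18*s^2 - 15*s - 36)/(8*s^3 - 21*s^2 + 8*s - 21).

Reasoning:
Step 1. combine B1, B2 in parallel, giving (5*s^2 - 14*s + 3)/(2*s^2 + 2*s - 12)
Step 2. apply the feedback formula to (B1+B2), B3, giving (-5*s^3 + 24*s^2 - 31*s + 6)/(8*s^3 - 21*s^2 + 8*s - 21)
Step 3. sum the parallel branches [(B1+B2)/(1+(B1+B2)*B3)], B4, B5: this yields T(s), and no further normalization is needed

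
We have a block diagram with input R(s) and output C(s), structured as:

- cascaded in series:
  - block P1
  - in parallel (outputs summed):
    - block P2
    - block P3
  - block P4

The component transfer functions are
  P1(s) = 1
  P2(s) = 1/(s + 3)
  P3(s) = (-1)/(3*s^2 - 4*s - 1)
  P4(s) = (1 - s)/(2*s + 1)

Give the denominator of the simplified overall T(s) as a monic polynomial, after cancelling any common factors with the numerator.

First reduce the diagram to T(s).

(1) combine P2, P3 in parallel = (3*s^2 - 5*s - 4)/(3*s^3 + 5*s^2 - 13*s - 3)
(2) series reduction of P1, (P2+P3), P4 = (-3*s^3 + 8*s^2 - s - 4)/(6*s^4 + 13*s^3 - 21*s^2 - 19*s - 3)
T(s) is the step-2 result (common factors already cancelled). Leading coefficient of the denominator: 6. Divide through by 6 for the monic polynomial.

Answer: s^4 + 13*s^3/6 - 7*s^2/2 - 19*s/6 - 1/2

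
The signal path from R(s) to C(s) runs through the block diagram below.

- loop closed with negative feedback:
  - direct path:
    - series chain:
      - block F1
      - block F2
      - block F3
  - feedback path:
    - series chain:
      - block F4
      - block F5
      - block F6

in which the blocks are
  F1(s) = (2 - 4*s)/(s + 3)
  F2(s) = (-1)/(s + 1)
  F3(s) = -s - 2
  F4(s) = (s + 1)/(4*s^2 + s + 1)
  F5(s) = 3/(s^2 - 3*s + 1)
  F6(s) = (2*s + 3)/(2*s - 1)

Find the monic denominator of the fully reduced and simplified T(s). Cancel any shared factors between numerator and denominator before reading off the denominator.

(1) series reduction of F1, F2, F3, giving (-4*s^2 - 6*s + 4)/(s^2 + 4*s + 3)
(2) reduce the series chain F4, F5, F6, giving (6*s^2 + 15*s + 9)/(8*s^5 - 26*s^4 + 15*s^3 - 6*s^2 + 4*s - 1)
(3) close the feedback loop around (F1*F2*F3), (F4*F5*F6), giving (-16*s^6 + 20*s^5 + 74*s^4 - 48*s^3 + 16*s^2 - 14*s + 4)/(4*s^6 + 5*s^5 - 30*s^4 - 39*s^3 - 55*s^2 - 80*s - 33)
The result of step 3 is T(s) in lowest terms. Its denominator has leading coefficient 4; dividing the denominator through by 4 makes it monic.

Therefore the answer is s^6 + 5*s^5/4 - 15*s^4/2 - 39*s^3/4 - 55*s^2/4 - 20*s - 33/4.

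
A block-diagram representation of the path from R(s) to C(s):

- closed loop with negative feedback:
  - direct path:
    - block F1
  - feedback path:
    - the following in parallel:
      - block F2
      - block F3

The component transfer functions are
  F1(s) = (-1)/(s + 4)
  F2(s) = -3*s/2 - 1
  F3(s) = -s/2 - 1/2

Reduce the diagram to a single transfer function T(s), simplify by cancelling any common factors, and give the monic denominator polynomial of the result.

Step 1 - add F2, F3 (parallel) = -2*s - 3/2
Step 2 - collapse the loop (F1 forward, (F2+F3) return) = (-2)/(6*s + 11)
The result of step 2 is T(s) in lowest terms. Its denominator has leading coefficient 6; dividing the denominator through by 6 makes it monic.

Therefore the answer is s + 11/6.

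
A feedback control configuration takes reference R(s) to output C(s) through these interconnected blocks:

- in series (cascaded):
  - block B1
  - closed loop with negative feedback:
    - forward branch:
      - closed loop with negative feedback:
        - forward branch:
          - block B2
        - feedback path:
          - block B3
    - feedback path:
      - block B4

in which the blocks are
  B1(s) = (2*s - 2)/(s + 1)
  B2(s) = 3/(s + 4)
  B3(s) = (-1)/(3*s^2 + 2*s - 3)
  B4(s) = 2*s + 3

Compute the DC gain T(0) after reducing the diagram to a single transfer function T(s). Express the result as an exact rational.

(1) feedback reduction of B2, B3; result (9*s^2 + 6*s - 9)/(3*s^3 + 14*s^2 + 5*s - 15)
(2) close the feedback loop around [B2/(1+B2*B3)], B4; result (9*s^2 + 6*s - 9)/(21*s^3 + 53*s^2 + 5*s - 42)
(3) reduce the series chain B1, [[B2/(1+B2*B3)]/(1+[B2/(1+B2*B3)]*B4)]; result (18*s^3 - 6*s^2 - 30*s + 18)/(21*s^4 + 74*s^3 + 58*s^2 - 37*s - 42)
Evaluating the step-3 result (the overall T(s)) at s = 0 gives T(0) = 18/(-42) = -3/7.

Therefore the answer is -3/7.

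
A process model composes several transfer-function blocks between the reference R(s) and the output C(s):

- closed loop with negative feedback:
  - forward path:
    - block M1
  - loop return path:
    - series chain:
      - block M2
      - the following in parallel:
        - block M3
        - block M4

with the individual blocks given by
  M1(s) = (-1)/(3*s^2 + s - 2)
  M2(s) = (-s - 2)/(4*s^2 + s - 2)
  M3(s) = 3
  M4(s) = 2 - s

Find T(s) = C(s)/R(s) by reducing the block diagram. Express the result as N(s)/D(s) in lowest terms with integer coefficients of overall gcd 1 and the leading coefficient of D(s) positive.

Answer: (-4*s^2 - s + 2)/(12*s^4 + 7*s^3 - 14*s^2 - s + 14)

Working:
Step 1. sum the parallel branches M3, M4 -> 5 - s
Step 2. series reduction of M2, (M3+M4) -> (s^2 - 3*s - 10)/(4*s^2 + s - 2)
Step 3. apply the feedback formula to M1, (M2*(M3+M4)), which is the overall transfer function T(s) = C(s)/R(s) in lowest terms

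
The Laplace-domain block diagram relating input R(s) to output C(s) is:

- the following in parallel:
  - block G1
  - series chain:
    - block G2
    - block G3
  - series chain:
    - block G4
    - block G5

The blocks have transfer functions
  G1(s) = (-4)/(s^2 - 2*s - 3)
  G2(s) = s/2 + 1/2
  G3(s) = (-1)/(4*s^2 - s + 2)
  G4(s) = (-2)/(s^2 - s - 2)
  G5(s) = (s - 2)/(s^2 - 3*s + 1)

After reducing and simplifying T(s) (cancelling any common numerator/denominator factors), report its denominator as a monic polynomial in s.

Step 1 - multiply G2, G3 (series): (-s - 1)/(8*s^2 - 2*s + 4)
Step 2 - series reduction of G4, G5: (-2)/(s^3 - 2*s^2 - 2*s + 1)
Step 3 - sum the parallel branches G1, (G2*G3), (G4*G5): (-s^5 - 28*s^4 + 89*s^3 - 31*s^2 + 32*s + 11)/(8*s^6 - 42*s^5 + 46*s^4 + 28*s^3 - 22*s^2 + 34*s - 12)
Step 3 gives the fully reduced T(s), with no common factor left to cancel. The denominator's leading coefficient is 8, so divide each of its coefficients by 8 to get the monic form.

Hence the answer: s^6 - 21*s^5/4 + 23*s^4/4 + 7*s^3/2 - 11*s^2/4 + 17*s/4 - 3/2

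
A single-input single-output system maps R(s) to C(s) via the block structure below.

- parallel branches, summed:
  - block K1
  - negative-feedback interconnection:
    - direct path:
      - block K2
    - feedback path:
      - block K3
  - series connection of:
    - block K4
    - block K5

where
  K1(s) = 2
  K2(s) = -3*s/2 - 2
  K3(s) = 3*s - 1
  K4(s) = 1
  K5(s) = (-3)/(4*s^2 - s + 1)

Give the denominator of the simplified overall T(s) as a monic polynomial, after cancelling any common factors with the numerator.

The answer is s^4 + 3*s^3/4 - 2*s^2/3 + 5*s/12 - 1/6.

Reasoning:
(1) apply the feedback formula to K2, K3 = (3*s + 4)/(9*s^2 + 9*s - 6)
(2) multiply K4, K5 (series) = (-3)/(4*s^2 - s + 1)
(3) reduce the parallel group K1, [K2/(1+K2*K3)], (K4*K5) = (72*s^4 + 66*s^3 - 62*s^2 + 2*s + 10)/(36*s^4 + 27*s^3 - 24*s^2 + 15*s - 6)
Step 3 gives the fully reduced T(s), with no common factor left to cancel. The denominator's leading coefficient is 36, so divide each of its coefficients by 36 to get the monic form.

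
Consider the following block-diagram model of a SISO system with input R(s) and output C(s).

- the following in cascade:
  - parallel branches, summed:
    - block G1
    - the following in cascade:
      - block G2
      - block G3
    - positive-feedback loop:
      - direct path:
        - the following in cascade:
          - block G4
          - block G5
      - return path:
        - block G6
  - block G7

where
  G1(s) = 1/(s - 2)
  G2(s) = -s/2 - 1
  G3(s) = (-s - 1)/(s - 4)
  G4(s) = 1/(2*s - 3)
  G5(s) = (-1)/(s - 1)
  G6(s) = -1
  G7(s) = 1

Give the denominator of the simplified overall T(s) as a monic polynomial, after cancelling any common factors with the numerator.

(1) combine G2, G3 in series; result (s^2 + 3*s + 2)/(2*s - 8)
(2) multiply G4, G5 (series); result (-1)/(2*s^2 - 5*s + 3)
(3) reduce the feedback loop with forward (G4*G5) and return G6; result (-1)/(2*s^2 - 5*s + 2)
(4) add G1, (G2*G3), [(G4*G5)/(1-(G4*G5)*G6)] (parallel); result (2*s^4 + s^3 - 5*s^2 - 24*s + 20)/(4*s^3 - 26*s^2 + 44*s - 16)
(5) combine (G1+(G2*G3)+[(G4*G5)/(1-(G4*G5)*G6)]), G7 in series; result (2*s^4 + s^3 - 5*s^2 - 24*s + 20)/(4*s^3 - 26*s^2 + 44*s - 16)
The result of step 5 is T(s) in lowest terms. Its denominator has leading coefficient 4; dividing the denominator through by 4 makes it monic.

Hence the answer: s^3 - 13*s^2/2 + 11*s - 4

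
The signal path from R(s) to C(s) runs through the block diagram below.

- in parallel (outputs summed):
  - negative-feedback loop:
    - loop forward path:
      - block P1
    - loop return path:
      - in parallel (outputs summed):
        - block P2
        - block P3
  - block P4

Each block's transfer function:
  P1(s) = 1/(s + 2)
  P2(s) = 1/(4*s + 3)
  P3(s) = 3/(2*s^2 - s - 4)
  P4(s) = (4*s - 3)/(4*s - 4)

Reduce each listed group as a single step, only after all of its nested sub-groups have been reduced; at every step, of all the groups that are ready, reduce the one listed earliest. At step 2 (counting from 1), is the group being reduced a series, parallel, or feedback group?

Step 1. combine P2, P3 in parallel
Step 2. feedback reduction of P1, (P2+P3)
Step 3. reduce the parallel group [P1/(1+P1*(P2+P3))], P4
Step 2: feedback.

Hence the answer: feedback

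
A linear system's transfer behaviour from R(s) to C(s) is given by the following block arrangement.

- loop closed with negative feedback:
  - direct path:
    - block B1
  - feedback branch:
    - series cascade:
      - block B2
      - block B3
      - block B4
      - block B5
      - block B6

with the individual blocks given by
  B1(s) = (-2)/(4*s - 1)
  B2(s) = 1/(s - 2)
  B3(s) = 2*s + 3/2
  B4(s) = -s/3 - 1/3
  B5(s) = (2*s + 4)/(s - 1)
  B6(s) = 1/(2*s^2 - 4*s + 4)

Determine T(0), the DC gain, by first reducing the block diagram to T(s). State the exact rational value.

First reduce the diagram to T(s).

1. multiply B2, B3, B4, B5, B6 (series) = (-4*s^3 - 15*s^2 - 17*s - 6)/(6*s^4 - 30*s^3 + 60*s^2 - 60*s + 24)
2. feedback reduction of B1, (B2*B3*B4*B5*B6) = (-6*s^4 + 30*s^3 - 60*s^2 + 60*s - 24)/(12*s^5 - 63*s^4 + 139*s^3 - 135*s^2 + 95*s - 6)
The step-2 result is T(s). Setting s = 0: T(0) = -24/(-6) = 4.

Answer: 4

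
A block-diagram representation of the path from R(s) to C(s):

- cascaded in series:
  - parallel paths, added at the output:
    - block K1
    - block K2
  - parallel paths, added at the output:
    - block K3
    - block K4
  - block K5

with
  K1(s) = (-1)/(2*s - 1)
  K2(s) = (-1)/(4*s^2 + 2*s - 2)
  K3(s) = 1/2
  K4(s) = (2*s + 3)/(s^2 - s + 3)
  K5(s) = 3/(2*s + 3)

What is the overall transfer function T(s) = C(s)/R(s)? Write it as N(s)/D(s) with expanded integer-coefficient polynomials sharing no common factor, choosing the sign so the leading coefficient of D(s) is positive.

The answer is (-3*s^2 - 9*s - 27)/(8*s^4 - 4*s^3 + 16*s^2 + 16*s - 12).

Reasoning:
[1] reduce the parallel group K1, K2; result (-2*s - 3)/(4*s^2 + 2*s - 2)
[2] sum the parallel branches K3, K4; result (s^2 + 3*s + 9)/(2*s^2 - 2*s + 6)
[3] reduce the series chain (K1+K2), (K3+K4), K5, which is the overall transfer function T(s) = C(s)/R(s) in lowest terms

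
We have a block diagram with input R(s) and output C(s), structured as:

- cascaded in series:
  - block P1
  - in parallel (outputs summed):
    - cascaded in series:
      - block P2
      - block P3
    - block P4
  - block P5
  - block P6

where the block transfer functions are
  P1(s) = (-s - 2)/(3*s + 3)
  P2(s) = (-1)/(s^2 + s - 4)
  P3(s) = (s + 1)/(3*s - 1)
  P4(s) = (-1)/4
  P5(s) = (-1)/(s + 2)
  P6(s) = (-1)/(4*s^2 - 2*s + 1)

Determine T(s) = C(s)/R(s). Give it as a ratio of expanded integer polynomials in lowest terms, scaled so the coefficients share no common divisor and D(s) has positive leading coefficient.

First reduce the diagram to T(s).

Step 1. multiply P2, P3 (series) gives (-s - 1)/(3*s^3 + 2*s^2 - 13*s + 4)
Step 2. sum the parallel branches (P2*P3), P4 gives (-3*s^3 - 2*s^2 + 9*s - 8)/(12*s^3 + 8*s^2 - 52*s + 16)
Step 3. cascade P1, ((P2*P3)+P4), P5, P6; the result is T(s) itself (integer coefficients, no common factor, positive leading denominator coefficient)

Answer: (3*s^3 + 2*s^2 - 9*s + 8)/(144*s^6 + 168*s^5 - 612*s^4 - 108*s^3 + 276*s^2 - 204*s + 48)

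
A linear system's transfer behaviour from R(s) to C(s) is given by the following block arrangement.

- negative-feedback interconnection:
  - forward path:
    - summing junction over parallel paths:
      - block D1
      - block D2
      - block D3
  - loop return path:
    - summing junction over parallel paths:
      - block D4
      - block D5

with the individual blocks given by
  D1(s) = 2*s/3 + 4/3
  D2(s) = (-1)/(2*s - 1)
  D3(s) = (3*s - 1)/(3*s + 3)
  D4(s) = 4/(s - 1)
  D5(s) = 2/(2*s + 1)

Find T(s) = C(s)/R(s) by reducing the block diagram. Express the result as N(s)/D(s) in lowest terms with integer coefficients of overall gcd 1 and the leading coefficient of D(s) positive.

Step 1. add D1, D2, D3 (parallel) gives (4*s^3 + 16*s^2 - 6*s - 6)/(6*s^2 + 3*s - 3)
Step 2. combine D4, D5 in parallel gives (10*s + 2)/(2*s^2 - s - 1)
Step 3. collapse the loop ((D1+D2+D3) forward, (D4+D5) return): this yields T(s), and no further normalization is needed

Final answer: (8*s^5 + 28*s^4 - 32*s^3 - 22*s^2 + 12*s + 6)/(52*s^4 + 168*s^3 - 43*s^2 - 72*s - 9)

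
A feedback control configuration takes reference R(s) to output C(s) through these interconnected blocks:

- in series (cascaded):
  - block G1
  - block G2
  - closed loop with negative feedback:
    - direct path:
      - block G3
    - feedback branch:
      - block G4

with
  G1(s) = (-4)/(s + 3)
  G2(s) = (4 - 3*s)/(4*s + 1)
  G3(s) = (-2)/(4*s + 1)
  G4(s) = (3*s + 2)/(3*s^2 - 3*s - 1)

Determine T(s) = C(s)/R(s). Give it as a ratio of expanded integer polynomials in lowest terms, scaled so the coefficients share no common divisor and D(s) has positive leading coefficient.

Step 1. reduce the feedback loop with forward G3 and return G4 -> (-6*s^2 + 6*s + 2)/(12*s^3 - 9*s^2 - 13*s - 5)
Step 2. cascade G1, G2, [G3/(1+G3*G4)], which is the overall transfer function T(s) = C(s)/R(s) in lowest terms

Final answer: (-72*s^3 + 168*s^2 - 72*s - 32)/(48*s^5 + 120*s^4 - 133*s^3 - 216*s^2 - 104*s - 15)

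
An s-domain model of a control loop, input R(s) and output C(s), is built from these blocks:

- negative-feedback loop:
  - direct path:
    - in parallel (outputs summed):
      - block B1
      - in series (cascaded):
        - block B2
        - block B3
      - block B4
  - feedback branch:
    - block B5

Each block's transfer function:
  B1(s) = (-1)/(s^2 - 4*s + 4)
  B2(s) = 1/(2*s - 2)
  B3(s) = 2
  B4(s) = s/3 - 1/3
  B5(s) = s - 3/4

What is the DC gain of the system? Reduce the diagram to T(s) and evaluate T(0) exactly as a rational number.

Step 1 - combine B2, B3 in series -> 1/(s - 1)
Step 2 - add B1, (B2*B3), B4 (parallel) -> (s^4 - 6*s^3 + 16*s^2 - 27*s + 19)/(3*s^3 - 15*s^2 + 24*s - 12)
Step 3 - collapse the loop ((B1+(B2*B3)+B4) forward, B5 return) -> (4*s^4 - 24*s^3 + 64*s^2 - 108*s + 76)/(4*s^5 - 27*s^4 + 94*s^3 - 216*s^2 + 253*s - 105)
That last expression is T(s); at s = 0 only the constant terms survive, so T(0) = 76/(-105) = -76/105.

Hence the answer: -76/105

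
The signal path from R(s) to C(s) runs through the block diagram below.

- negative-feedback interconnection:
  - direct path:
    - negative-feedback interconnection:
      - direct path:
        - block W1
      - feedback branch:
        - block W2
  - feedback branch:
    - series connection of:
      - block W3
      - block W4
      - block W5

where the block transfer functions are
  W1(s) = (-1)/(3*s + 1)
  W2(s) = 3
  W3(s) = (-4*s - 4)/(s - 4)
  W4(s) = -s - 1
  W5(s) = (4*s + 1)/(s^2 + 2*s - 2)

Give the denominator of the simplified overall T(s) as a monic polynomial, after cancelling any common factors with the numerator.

First reduce the diagram to T(s).

1. close the feedback loop around W1, W2 -> (-1)/(3*s - 2)
2. cascade W3, W4, W5 -> (16*s^3 + 36*s^2 + 24*s + 4)/(s^3 - 2*s^2 - 10*s + 8)
3. feedback reduction of [W1/(1+W1*W2)], (W3*W4*W5) -> (-s^3 + 2*s^2 + 10*s - 8)/(3*s^4 - 24*s^3 - 62*s^2 + 20*s - 20)
The result of step 3 is T(s) in lowest terms. Its denominator has leading coefficient 3; dividing the denominator through by 3 makes it monic.

Answer: s^4 - 8*s^3 - 62*s^2/3 + 20*s/3 - 20/3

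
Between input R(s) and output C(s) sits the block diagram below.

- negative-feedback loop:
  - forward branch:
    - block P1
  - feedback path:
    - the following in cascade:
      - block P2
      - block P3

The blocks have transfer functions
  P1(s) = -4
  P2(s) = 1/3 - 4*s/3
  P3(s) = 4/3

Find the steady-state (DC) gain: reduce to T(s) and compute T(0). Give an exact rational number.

First reduce the diagram to T(s).

1. combine P2, P3 in series -> 4/9 - 16*s/9
2. feedback reduction of P1, (P2*P3) -> (-36)/(64*s - 7)
DC gain: substitute s = 0 into T(s) from step 2: T(0) = -36/(-7) = 36/7.

Answer: 36/7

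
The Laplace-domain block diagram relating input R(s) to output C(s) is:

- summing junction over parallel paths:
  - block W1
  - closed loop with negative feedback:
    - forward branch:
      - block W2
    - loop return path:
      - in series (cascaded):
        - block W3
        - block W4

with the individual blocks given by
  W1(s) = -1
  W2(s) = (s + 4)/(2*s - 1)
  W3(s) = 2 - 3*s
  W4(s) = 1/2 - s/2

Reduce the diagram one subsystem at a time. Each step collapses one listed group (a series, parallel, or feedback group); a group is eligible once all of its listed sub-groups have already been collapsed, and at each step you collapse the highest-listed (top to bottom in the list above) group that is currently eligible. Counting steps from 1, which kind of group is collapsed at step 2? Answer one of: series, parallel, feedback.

Reducing step by step:

Step 1: multiply W3, W4 (series)
Step 2: collapse the loop (W2 forward, (W3*W4) return)
Step 3: sum the parallel branches W1, [W2/(1+W2*(W3*W4))]
Step 2 collapses a feedback group.

Answer: feedback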